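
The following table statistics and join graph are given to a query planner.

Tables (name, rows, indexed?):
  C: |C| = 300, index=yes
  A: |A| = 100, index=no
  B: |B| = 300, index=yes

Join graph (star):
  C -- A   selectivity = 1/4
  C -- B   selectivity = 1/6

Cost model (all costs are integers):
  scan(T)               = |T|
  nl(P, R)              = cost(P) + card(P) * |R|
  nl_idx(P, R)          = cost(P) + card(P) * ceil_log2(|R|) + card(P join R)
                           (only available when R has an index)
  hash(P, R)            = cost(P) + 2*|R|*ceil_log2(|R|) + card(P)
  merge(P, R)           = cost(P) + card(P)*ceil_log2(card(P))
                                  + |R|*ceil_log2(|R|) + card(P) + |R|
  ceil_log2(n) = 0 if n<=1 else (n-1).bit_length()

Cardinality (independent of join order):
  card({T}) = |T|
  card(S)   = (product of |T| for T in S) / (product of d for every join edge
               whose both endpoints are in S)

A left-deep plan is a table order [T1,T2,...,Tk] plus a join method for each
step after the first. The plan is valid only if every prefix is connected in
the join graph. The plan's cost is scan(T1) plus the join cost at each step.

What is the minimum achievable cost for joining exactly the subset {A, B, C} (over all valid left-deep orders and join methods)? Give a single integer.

Selinger DP over subsets of {A,B,C}:
  {C}: scan cost=300, card=300
  {A}: scan cost=100, card=100
  {B}: scan cost=300, card=300
  {AC}: card=7500; try (A,hash)→2000, (C,merge)→3900, (A,merge)→4100, (C,hash)→5600, (C,nl_idx)→8500, (C,nl)→30100 …(+1); best=2000 via (A,hash)
  {BC}: card=15000; try (C,hash)→6000, (B,hash)→6000, (C,merge)→6300, (B,merge)→6300, (C,nl_idx)→18000, (B,nl_idx)→18000 …(+2); best=6000 via (C,hash)
  {ABC}: card=375000; try (B,hash)→14900, (A,hash)→22400, (B,merge)→110000, (A,merge)→231800, (B,nl_idx)→444500, (A,nl)→1506000 …(+1); best=14900 via (B,hash)

14900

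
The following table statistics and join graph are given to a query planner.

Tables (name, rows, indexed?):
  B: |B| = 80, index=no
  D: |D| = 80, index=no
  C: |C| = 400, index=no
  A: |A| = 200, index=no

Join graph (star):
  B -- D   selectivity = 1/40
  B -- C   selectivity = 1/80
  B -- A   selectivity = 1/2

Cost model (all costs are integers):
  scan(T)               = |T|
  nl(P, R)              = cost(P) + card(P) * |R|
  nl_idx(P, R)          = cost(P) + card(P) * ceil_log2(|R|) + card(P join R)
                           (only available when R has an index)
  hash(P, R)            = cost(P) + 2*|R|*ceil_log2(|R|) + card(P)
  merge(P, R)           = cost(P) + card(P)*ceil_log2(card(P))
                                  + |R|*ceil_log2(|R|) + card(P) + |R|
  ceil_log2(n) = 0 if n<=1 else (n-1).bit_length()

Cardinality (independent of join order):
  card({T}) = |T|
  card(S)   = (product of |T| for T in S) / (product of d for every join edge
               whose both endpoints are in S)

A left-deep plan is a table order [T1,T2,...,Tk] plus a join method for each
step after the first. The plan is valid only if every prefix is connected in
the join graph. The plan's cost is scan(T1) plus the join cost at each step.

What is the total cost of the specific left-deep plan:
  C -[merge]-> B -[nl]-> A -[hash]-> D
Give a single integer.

126160

step 1: scan C: cost=400, card=400
step 2: join B via merge
    card(P join B) = 400*80/(80) = 400
    cost = 400 + 400*9 + 80*7 + 400 + 80 = 5040
step 3: join A via nl
    card(P join A) = 400*200/(2) = 40000
    cost = 5040 + 400*200 = 85040
step 4: join D via hash
    card(P join D) = 40000*80/(40) = 80000
    cost = 85040 + 2*80*7 + 40000 = 126160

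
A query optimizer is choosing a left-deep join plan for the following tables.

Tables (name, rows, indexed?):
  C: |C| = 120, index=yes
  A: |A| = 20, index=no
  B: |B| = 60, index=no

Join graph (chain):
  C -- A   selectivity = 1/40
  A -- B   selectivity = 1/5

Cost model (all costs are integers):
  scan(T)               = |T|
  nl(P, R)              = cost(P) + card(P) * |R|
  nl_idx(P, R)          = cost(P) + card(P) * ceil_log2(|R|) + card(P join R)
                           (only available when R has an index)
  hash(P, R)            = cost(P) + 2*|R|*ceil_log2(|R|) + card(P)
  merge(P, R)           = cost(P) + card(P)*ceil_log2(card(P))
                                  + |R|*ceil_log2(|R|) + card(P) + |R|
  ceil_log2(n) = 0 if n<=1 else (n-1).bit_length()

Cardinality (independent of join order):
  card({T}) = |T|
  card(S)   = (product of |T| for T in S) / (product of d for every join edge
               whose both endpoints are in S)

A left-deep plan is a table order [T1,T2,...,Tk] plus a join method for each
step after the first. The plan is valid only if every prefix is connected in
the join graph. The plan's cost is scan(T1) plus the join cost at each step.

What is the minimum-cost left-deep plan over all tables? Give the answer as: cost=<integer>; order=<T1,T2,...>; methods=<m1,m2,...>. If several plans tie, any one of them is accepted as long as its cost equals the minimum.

cost=1000; order=A,C,B; methods=nl_idx,hash

Selinger DP (subsets sized 1..n):
  {C}: scan cost=120, card=120
  {A}: scan cost=20, card=20
  {B}: scan cost=60, card=60
  {AC}: card=60; try (C,nl_idx)→220, (A,hash)→440, (C,merge)→1100, (A,merge)→1200, (C,hash)→1720, (C,nl)→2420 …(+1); best=220 via (C,nl_idx)
  {AB}: card=240; try (A,hash)→320, (B,merge)→560, (A,merge)→600, (B,hash)→760, (B,nl)→1220, (A,nl)→1260; best=320 via (A,hash)
  {ABC}: card=720; try (B,hash)→1000, (B,merge)→1060, (C,hash)→2240, (C,nl_idx)→2720, (C,merge)→3440, (B,nl)→3820 …(+1); best=1000 via (B,hash)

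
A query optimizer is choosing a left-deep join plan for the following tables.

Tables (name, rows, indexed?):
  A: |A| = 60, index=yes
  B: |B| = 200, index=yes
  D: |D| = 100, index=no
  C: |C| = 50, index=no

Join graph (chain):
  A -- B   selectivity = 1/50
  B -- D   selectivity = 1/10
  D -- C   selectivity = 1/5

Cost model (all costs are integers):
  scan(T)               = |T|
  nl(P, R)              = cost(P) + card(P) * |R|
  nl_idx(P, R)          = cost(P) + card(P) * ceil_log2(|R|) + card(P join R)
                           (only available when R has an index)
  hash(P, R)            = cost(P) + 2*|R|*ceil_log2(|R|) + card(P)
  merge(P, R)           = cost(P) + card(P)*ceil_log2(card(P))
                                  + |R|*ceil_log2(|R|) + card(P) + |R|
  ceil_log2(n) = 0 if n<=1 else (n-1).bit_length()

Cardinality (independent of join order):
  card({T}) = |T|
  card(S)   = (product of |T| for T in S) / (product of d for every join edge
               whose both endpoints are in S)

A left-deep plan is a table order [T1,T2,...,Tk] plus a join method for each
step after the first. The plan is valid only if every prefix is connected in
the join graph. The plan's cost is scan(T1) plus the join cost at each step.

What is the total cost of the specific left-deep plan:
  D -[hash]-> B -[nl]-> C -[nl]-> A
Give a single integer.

1303400

step 1: scan D: cost=100, card=100
step 2: join B via hash
    card(P join B) = 100*200/(10) = 2000
    cost = 100 + 2*200*8 + 100 = 3400
step 3: join C via nl
    card(P join C) = 2000*50/(5) = 20000
    cost = 3400 + 2000*50 = 103400
step 4: join A via nl
    card(P join A) = 20000*60/(50) = 24000
    cost = 103400 + 20000*60 = 1303400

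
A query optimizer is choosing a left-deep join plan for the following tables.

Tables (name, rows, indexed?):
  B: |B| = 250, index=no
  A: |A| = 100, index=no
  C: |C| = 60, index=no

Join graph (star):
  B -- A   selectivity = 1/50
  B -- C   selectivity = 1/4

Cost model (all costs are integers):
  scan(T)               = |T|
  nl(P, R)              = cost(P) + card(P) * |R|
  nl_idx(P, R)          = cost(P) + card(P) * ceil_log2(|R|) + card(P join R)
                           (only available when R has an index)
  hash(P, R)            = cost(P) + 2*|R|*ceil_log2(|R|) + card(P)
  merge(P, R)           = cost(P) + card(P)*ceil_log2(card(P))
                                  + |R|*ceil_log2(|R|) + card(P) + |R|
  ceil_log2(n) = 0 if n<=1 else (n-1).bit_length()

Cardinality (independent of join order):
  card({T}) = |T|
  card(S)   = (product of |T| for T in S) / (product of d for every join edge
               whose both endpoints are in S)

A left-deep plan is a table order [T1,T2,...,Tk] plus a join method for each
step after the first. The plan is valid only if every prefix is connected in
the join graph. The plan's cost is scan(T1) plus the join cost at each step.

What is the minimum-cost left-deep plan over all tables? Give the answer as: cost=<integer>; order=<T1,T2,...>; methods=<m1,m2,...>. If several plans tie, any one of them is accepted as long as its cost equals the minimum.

Selinger DP (subsets sized 1..n):
  {B}: scan cost=250, card=250
  {A}: scan cost=100, card=100
  {C}: scan cost=60, card=60
  {AB}: card=500; try (A,hash)→1900, (B,merge)→3150, (A,merge)→3300, (B,hash)→4200, (B,nl)→25100, (A,nl)→25250; best=1900 via (A,hash)
  {BC}: card=3750; try (C,hash)→1220, (B,merge)→2730, (C,merge)→2920, (B,hash)→4120, (B,nl)→15060, (C,nl)→15250; best=1220 via (C,hash)
  {ABC}: card=7500; try (C,hash)→3120, (A,hash)→6370, (C,merge)→7320, (C,nl)→31900, (A,merge)→50770, (A,nl)→376220; best=3120 via (C,hash)

cost=3120; order=B,A,C; methods=hash,hash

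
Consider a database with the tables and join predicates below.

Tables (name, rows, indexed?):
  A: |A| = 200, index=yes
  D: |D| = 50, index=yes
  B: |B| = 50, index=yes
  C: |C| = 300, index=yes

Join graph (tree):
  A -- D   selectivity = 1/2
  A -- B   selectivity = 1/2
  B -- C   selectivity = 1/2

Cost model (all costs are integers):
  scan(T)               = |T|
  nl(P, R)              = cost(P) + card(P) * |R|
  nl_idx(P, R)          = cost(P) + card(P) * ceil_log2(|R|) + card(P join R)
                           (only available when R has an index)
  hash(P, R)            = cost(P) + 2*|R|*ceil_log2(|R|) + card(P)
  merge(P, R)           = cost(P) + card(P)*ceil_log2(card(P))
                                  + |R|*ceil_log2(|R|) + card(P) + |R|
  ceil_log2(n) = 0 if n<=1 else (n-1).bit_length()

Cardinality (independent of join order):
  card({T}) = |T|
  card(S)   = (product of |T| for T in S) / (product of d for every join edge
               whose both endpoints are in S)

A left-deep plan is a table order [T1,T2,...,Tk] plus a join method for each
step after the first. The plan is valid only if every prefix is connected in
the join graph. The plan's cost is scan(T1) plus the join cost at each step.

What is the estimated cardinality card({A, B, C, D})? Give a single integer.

18750000

Tables in S: A(200), B(50), C(300), D(50)
Edges inside S: A-D(d=2), A-B(d=2), B-C(d=2)
numerator = 200 * 50 * 300 * 50 = 150000000
denominator = 2 * 2 * 2 = 8
card(S) = 150000000 / 8 = 18750000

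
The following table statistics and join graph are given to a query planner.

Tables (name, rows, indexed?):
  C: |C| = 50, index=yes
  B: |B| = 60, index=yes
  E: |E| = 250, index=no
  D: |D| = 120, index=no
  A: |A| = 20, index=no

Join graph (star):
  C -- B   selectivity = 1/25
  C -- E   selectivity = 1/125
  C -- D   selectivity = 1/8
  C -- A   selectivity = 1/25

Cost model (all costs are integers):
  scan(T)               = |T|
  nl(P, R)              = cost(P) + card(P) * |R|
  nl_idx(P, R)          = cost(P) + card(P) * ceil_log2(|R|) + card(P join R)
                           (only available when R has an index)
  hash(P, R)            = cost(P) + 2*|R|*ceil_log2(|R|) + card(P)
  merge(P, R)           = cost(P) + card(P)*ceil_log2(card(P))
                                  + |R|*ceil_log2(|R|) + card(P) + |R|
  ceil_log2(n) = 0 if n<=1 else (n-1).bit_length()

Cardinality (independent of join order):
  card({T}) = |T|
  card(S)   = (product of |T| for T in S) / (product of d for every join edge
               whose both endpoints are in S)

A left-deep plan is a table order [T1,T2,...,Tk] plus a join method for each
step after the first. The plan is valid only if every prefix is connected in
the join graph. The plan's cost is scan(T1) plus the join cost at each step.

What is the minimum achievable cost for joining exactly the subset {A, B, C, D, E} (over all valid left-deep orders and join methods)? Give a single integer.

3944

Selinger DP over subsets of {A,B,C,D,E}:
  {C}: scan cost=50, card=50
  {B}: scan cost=60, card=60
  {E}: scan cost=250, card=250
  {D}: scan cost=120, card=120
  {A}: scan cost=20, card=20
  {BC}: card=120; try (B,nl_idx)→470, (C,nl_idx)→540, (C,hash)→720, (B,hash)→820, (B,merge)→820, (C,merge)→830 …(+2); best=470 via (B,nl_idx)
  {CE}: card=100; try (C,hash)→1100, (C,nl_idx)→1850, (E,merge)→2650, (C,merge)→2850, (E,hash)→4100, (E,nl)→12550 …(+1); best=1100 via (C,hash)
  {CD}: card=750; try (C,hash)→840, (D,merge)→1360, (C,merge)→1430, (C,nl_idx)→1590, (D,hash)→1780, (D,nl)→6050 …(+1); best=840 via (C,hash)
  {AC}: card=40; try (C,nl_idx)→180, (A,hash)→300, (C,merge)→490, (A,merge)→520, (C,hash)→640, (C,nl)→1020 …(+1); best=180 via (C,nl_idx)
  {BCE}: card=240; try (B,hash)→1920, (B,nl_idx)→1940, (B,merge)→2320, (E,merge)→3680, (E,hash)→4590, (B,nl)→7100 …(+1); best=1920 via (B,hash)
  {BCD}: card=1800; try (D,hash)→2270, (B,hash)→2310, (D,merge)→2390, (B,nl_idx)→7140, (B,merge)→9510, (D,nl)→14870 …(+1); best=2270 via (D,hash)
  {ABC}: card=96; try (B,nl_idx)→516, (A,hash)→790, (B,merge)→880, (B,hash)→940, (A,merge)→1550, (B,nl)→2580 …(+1); best=516 via (B,nl_idx)
  {CDE}: card=1500; try (D,merge)→2860, (D,hash)→2880, (E,hash)→5590, (E,merge)→11340, (D,nl)→13100, (E,nl)→188340; best=2860 via (D,merge)
  {ACE}: card=80; try (A,hash)→1400, (A,merge)→2020, (E,merge)→2710, (A,nl)→3100, (E,hash)→4220, (E,nl)→10180; best=1400 via (A,hash)
  {ACD}: card=600; try (D,merge)→1420, (A,hash)→1790, (D,hash)→1900, (D,nl)→4980, (A,merge)→9210, (A,nl)→15840; best=1420 via (D,merge)
  {BCDE}: card=3600; try (D,hash)→3840, (D,merge)→5040, (B,hash)→5080, (E,hash)→8070, (B,nl_idx)→15460, (B,merge)→21280 …(+4); best=3840 via (D,hash)
  {ABCE}: card=192; try (B,nl_idx)→2072, (B,hash)→2200, (A,hash)→2360, (B,merge)→2460, (E,merge)→3534, (A,merge)→4200 …(+4); best=2072 via (B,nl_idx)
  {ABCD}: card=1440; try (D,merge)→2244, (D,hash)→2292, (B,hash)→2740, (A,hash)→4270, (B,nl_idx)→6460, (B,merge)→8440 …(+4); best=2244 via (D,merge)
  {ACDE}: card=1200; try (D,merge)→3000, (D,hash)→3160, (A,hash)→4560, (E,hash)→6020, (E,merge)→10270, (D,nl)→11000 …(+3); best=3000 via (D,merge)
  {ABCDE}: card=2880; try (D,hash)→3944, (D,merge)→4760, (B,hash)→4920, (A,hash)→7640, (E,hash)→7684, (B,nl_idx)→13080 …(+7); best=3944 via (D,hash)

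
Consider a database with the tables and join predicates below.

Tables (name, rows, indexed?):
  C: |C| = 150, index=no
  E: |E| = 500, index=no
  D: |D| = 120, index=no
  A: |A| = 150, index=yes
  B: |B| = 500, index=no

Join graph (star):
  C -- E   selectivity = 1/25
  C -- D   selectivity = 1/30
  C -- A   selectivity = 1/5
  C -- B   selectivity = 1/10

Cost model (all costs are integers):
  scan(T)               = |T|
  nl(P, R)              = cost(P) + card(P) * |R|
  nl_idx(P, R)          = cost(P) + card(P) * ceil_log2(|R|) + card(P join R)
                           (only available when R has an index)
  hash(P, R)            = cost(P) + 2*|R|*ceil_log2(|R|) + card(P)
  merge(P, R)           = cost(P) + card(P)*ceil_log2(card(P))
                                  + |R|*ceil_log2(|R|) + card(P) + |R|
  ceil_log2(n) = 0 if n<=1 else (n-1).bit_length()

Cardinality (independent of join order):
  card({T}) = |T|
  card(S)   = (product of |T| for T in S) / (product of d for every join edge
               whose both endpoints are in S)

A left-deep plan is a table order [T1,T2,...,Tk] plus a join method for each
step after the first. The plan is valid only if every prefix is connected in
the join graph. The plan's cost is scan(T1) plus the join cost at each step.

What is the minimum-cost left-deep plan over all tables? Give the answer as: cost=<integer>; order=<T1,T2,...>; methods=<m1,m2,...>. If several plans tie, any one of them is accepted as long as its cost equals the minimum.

cost=391480; order=E,C,D,A,B; methods=hash,hash,hash,hash

Selinger DP (subsets sized 1..n):
  {C}: scan cost=150, card=150
  {E}: scan cost=500, card=500
  {D}: scan cost=120, card=120
  {A}: scan cost=150, card=150
  {B}: scan cost=500, card=500
  {CE}: card=3000; try (C,hash)→3400, (E,merge)→6500, (C,merge)→6850, (E,hash)→9300, (E,nl)→75150, (C,nl)→75500; best=3400 via (C,hash)
  {CD}: card=600; try (D,hash)→1980, (C,merge)→2430, (D,merge)→2460, (C,hash)→2640, (C,nl)→18120, (D,nl)→18150; best=1980 via (D,hash)
  {AC}: card=4500; try (C,hash)→2700, (A,hash)→2700, (C,merge)→2850, (A,merge)→2850, (A,nl_idx)→5850, (C,nl)→22650 …(+1); best=2700 via (C,hash)
  {BC}: card=7500; try (C,hash)→3400, (B,merge)→6500, (C,merge)→6850, (B,hash)→9300, (B,nl)→75150, (C,nl)→75500; best=3400 via (C,hash)
  {CDE}: card=12000; try (D,hash)→8080, (E,hash)→11580, (E,merge)→13580, (D,merge)→43360, (E,nl)→301980, (D,nl)→363400; best=8080 via (D,hash)
  {ACE}: card=90000; try (A,hash)→8800, (E,hash)→16200, (A,merge)→43750, (E,merge)→70700, (A,nl_idx)→117400, (A,nl)→453400 …(+1); best=8800 via (A,hash)
  {BCE}: card=150000; try (B,hash)→15400, (E,hash)→19900, (B,merge)→47400, (E,merge)→113400, (B,nl)→1503400, (E,nl)→3753400; best=15400 via (B,hash)
  {ACD}: card=18000; try (A,hash)→4980, (D,hash)→8880, (A,merge)→9930, (A,nl_idx)→24780, (D,merge)→66660, (A,nl)→91980 …(+1); best=4980 via (A,hash)
  {BCD}: card=30000; try (B,hash)→11580, (D,hash)→12580, (B,merge)→13580, (D,merge)→109360, (B,nl)→301980, (D,nl)→903400; best=11580 via (B,hash)
  {ABC}: card=225000; try (A,hash)→13300, (B,hash)→16200, (B,merge)→70700, (A,merge)→109750, (A,nl_idx)→288400, (A,nl)→1128400 …(+1); best=13300 via (A,hash)
  {ACDE}: card=360000; try (A,hash)→22480, (E,hash)→31980, (D,hash)→100480, (A,merge)→189430, (E,merge)→297980, (A,nl_idx)→464080 …(+4); best=22480 via (A,hash)
  {BCDE}: card=600000; try (B,hash)→29080, (E,hash)→50580, (D,hash)→167080, (B,merge)→193080, (E,merge)→496580, (D,merge)→2866360 …(+3); best=29080 via (B,hash)
  {ABCE}: card=4500000; try (B,hash)→107800, (A,hash)→167800, (E,hash)→247300, (B,merge)→1633800, (A,merge)→2866750, (E,merge)→4293300 …(+4); best=107800 via (B,hash)
  {ABCD}: card=900000; try (B,hash)→31980, (A,hash)→43980, (D,hash)→239980, (B,merge)→297980, (A,merge)→492930, (A,nl_idx)→1151580 …(+4); best=31980 via (B,hash)
  {ABCDE}: card=18000000; try (B,hash)→391480, (A,hash)→631480, (E,hash)→940980, (D,hash)→4609480, (B,merge)→7227480, (A,merge)→12630430 …(+7); best=391480 via (B,hash)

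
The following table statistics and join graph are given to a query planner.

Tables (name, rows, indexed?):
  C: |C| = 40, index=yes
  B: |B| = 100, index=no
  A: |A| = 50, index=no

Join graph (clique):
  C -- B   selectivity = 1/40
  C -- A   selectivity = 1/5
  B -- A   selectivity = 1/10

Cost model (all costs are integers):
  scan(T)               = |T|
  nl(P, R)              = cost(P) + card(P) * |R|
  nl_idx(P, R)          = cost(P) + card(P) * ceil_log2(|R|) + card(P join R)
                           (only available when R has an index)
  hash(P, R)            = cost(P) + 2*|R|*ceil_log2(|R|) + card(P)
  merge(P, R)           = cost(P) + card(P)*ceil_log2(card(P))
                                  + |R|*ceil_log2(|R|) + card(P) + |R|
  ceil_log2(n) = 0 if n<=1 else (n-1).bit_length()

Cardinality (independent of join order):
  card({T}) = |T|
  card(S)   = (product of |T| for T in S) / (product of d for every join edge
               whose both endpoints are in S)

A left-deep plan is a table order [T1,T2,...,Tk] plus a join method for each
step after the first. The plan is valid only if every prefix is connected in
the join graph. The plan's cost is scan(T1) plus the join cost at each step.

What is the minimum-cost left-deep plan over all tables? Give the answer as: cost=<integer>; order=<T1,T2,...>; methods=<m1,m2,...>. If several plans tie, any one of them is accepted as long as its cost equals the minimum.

cost=1380; order=B,C,A; methods=hash,hash

Selinger DP (subsets sized 1..n):
  {C}: scan cost=40, card=40
  {B}: scan cost=100, card=100
  {A}: scan cost=50, card=50
  {BC}: card=100; try (C,hash)→680, (C,nl_idx)→800, (B,merge)→1120, (C,merge)→1180, (B,hash)→1480, (B,nl)→4040 …(+1); best=680 via (C,hash)
  {AC}: card=400; try (C,hash)→580, (A,merge)→670, (C,merge)→680, (A,hash)→680, (C,nl_idx)→750, (A,nl)→2040 …(+1); best=580 via (C,hash)
  {AB}: card=500; try (A,hash)→800, (B,merge)→1200, (A,merge)→1250, (B,hash)→1500, (B,nl)→5050, (A,nl)→5100; best=800 via (A,hash)
  {ABC}: card=100; try (A,hash)→1380, (C,hash)→1780, (A,merge)→1830, (B,hash)→2380, (C,nl_idx)→3900, (B,merge)→5380 …(+4); best=1380 via (A,hash)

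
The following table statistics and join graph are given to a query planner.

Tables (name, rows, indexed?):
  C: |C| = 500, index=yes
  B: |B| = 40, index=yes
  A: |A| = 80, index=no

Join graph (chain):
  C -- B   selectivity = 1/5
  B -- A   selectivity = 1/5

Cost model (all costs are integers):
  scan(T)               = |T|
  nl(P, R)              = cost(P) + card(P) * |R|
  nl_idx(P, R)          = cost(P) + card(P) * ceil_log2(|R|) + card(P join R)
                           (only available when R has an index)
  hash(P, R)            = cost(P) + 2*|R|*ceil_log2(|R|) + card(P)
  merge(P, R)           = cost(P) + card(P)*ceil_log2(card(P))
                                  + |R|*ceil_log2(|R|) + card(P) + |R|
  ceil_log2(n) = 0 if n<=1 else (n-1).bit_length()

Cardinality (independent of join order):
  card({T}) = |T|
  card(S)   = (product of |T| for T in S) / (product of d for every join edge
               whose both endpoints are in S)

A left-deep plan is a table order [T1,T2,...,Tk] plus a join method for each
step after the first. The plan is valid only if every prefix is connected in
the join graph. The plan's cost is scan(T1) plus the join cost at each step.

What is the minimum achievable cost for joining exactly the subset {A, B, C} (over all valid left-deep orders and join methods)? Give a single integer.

6600

Selinger DP over subsets of {A,B,C}:
  {C}: scan cost=500, card=500
  {B}: scan cost=40, card=40
  {A}: scan cost=80, card=80
  {BC}: card=4000; try (B,hash)→1480, (C,nl_idx)→4400, (C,merge)→5320, (B,merge)→5780, (B,nl_idx)→7500, (C,hash)→9080 …(+2); best=1480 via (B,hash)
  {AB}: card=640; try (B,hash)→640, (A,merge)→960, (B,merge)→1000, (B,nl_idx)→1200, (A,hash)→1200, (A,nl)→3240 …(+1); best=640 via (B,hash)
  {ABC}: card=64000; try (A,hash)→6600, (C,hash)→10280, (C,merge)→12680, (A,merge)→54120, (C,nl_idx)→70400, (C,nl)→320640 …(+1); best=6600 via (A,hash)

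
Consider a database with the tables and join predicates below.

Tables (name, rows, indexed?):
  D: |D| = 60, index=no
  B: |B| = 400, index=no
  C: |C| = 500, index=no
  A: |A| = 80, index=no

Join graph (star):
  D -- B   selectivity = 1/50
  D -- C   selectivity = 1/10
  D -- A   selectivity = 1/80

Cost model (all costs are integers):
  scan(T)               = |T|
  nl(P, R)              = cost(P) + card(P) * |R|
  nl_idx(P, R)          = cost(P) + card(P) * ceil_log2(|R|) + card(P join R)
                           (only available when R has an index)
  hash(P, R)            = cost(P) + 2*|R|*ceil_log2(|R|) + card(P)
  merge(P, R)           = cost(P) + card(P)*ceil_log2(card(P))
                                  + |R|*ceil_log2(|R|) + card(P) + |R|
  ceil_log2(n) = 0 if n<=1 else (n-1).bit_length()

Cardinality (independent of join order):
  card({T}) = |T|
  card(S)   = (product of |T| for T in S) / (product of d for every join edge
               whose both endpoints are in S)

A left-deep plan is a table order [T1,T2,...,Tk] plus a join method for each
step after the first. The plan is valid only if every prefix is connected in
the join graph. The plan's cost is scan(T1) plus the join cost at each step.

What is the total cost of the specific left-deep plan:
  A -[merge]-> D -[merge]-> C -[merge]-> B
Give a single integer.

49560

step 1: scan A: cost=80, card=80
step 2: join D via merge
    card(P join D) = 80*60/(80) = 60
    cost = 80 + 80*7 + 60*6 + 80 + 60 = 1140
step 3: join C via merge
    card(P join C) = 60*500/(10) = 3000
    cost = 1140 + 60*6 + 500*9 + 60 + 500 = 6560
step 4: join B via merge
    card(P join B) = 3000*400/(50) = 24000
    cost = 6560 + 3000*12 + 400*9 + 3000 + 400 = 49560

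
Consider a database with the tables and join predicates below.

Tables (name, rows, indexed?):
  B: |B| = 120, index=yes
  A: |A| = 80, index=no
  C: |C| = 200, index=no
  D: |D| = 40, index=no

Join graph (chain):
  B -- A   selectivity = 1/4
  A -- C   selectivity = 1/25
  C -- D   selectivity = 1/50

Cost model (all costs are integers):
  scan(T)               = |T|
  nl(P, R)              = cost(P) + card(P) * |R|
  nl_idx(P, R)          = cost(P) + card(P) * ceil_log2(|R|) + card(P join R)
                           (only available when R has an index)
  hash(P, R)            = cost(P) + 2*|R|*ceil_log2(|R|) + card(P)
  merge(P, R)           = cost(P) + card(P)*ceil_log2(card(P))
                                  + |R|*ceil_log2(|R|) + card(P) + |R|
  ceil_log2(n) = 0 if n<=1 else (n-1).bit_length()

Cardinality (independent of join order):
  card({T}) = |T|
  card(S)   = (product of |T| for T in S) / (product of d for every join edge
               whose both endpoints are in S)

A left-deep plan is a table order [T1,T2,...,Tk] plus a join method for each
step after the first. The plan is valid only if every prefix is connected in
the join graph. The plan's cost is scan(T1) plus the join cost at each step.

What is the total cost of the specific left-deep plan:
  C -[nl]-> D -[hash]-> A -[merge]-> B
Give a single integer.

step 1: scan C: cost=200, card=200
step 2: join D via nl
    card(P join D) = 200*40/(50) = 160
    cost = 200 + 200*40 = 8200
step 3: join A via hash
    card(P join A) = 160*80/(25) = 512
    cost = 8200 + 2*80*7 + 160 = 9480
step 4: join B via merge
    card(P join B) = 512*120/(4) = 15360
    cost = 9480 + 512*9 + 120*7 + 512 + 120 = 15560

15560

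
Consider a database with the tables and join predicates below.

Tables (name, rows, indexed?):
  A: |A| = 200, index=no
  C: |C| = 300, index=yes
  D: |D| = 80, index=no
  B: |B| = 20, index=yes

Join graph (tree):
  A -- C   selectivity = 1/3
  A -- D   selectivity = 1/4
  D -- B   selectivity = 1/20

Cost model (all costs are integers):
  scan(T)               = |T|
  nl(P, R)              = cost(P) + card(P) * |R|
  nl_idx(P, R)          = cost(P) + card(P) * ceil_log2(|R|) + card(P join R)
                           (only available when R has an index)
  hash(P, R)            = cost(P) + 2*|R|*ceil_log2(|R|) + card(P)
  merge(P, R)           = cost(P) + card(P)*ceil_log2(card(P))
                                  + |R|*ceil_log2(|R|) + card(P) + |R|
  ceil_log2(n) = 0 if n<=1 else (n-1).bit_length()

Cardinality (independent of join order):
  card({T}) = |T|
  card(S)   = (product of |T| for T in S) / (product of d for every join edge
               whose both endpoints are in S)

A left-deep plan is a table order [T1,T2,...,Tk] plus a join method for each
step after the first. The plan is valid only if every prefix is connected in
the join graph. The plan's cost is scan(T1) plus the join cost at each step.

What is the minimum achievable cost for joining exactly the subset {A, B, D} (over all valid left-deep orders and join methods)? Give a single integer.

2800

Selinger DP over subsets of {A,B,D}:
  {A}: scan cost=200, card=200
  {D}: scan cost=80, card=80
  {B}: scan cost=20, card=20
  {AD}: card=4000; try (D,hash)→1520, (A,merge)→2520, (D,merge)→2640, (A,hash)→3360, (A,nl)→16080, (D,nl)→16200; best=1520 via (D,hash)
  {BD}: card=80; try (B,hash)→360, (B,nl_idx)→560, (D,merge)→780, (B,merge)→840, (D,hash)→1160, (D,nl)→1620 …(+1); best=360 via (B,hash)
  {ABD}: card=4000; try (A,merge)→2800, (A,hash)→3640, (B,hash)→5720, (A,nl)→16360, (B,nl_idx)→25520, (B,merge)→53640 …(+1); best=2800 via (A,merge)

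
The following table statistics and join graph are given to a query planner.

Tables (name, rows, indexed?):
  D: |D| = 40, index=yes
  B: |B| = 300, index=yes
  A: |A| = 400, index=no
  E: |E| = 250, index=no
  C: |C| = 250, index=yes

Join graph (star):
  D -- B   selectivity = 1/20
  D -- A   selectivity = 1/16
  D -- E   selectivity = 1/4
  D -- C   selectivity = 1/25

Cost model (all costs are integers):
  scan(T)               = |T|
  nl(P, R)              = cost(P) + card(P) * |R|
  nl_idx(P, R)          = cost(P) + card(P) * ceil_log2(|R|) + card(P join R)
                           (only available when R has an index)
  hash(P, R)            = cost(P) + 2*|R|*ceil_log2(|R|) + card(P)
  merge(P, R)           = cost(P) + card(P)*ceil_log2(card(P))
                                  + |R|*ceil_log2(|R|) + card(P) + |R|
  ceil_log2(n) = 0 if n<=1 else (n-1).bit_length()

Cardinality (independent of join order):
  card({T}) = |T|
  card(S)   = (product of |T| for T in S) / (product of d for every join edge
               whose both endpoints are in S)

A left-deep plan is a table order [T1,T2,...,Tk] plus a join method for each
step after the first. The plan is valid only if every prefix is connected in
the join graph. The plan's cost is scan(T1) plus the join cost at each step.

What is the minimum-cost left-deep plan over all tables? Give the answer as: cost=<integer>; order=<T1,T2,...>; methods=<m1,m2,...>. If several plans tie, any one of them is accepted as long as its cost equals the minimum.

Selinger DP (subsets sized 1..n):
  {D}: scan cost=40, card=40
  {B}: scan cost=300, card=300
  {A}: scan cost=400, card=400
  {E}: scan cost=250, card=250
  {C}: scan cost=250, card=250
  {BD}: card=600; try (B,nl_idx)→1000, (D,hash)→1080, (D,nl_idx)→2700, (B,merge)→3320, (D,merge)→3580, (B,hash)→5480 …(+2); best=1000 via (B,nl_idx)
  {AD}: card=1000; try (D,hash)→1280, (D,nl_idx)→3800, (A,merge)→4320, (D,merge)→4680, (A,hash)→7280, (A,nl)→16040 …(+1); best=1280 via (D,hash)
  {DE}: card=2500; try (D,hash)→980, (E,merge)→2570, (D,merge)→2780, (E,hash)→4080, (D,nl_idx)→4250, (E,nl)→10040 …(+1); best=980 via (D,hash)
  {CD}: card=400; try (C,nl_idx)→760, (D,hash)→980, (D,nl_idx)→2150, (C,merge)→2570, (D,merge)→2780, (C,hash)→4080 …(+2); best=760 via (C,nl_idx)
  {ABD}: card=15000; try (B,hash)→7680, (A,hash)→8800, (A,merge)→11600, (B,merge)→15280, (B,nl_idx)→25280, (A,nl)→241000 …(+1); best=7680 via (B,hash)
  {BDE}: card=37500; try (E,hash)→5600, (B,hash)→8880, (E,merge)→9850, (B,merge)→36480, (B,nl_idx)→60980, (E,nl)→151000 …(+1); best=5600 via (E,hash)
  {BCD}: card=6000; try (C,hash)→5600, (B,hash)→6560, (B,merge)→7760, (C,merge)→9850, (B,nl_idx)→10360, (C,nl_idx)→11800 …(+2); best=5600 via (C,hash)
  {ADE}: card=62500; try (E,hash)→6280, (A,hash)→10680, (E,merge)→14530, (A,merge)→37480, (E,nl)→251280, (A,nl)→1000980; best=6280 via (E,hash)
  {ACD}: card=10000; try (C,hash)→6280, (A,hash)→8360, (A,merge)→8760, (C,merge)→14530, (C,nl_idx)→19280, (A,nl)→160760 …(+1); best=6280 via (C,hash)
  {CDE}: card=25000; try (E,hash)→5160, (E,merge)→7010, (C,hash)→7480, (C,merge)→35730, (C,nl_idx)→45980, (E,nl)→100760 …(+1); best=5160 via (E,hash)
  {ABDE}: card=937500; try (E,hash)→26680, (A,hash)→50300, (B,hash)→74180, (E,merge)→234930, (A,merge)→647100, (B,merge)→1071780 …(+4); best=26680 via (E,hash)
  {ABCD}: card=150000; try (A,hash)→18800, (B,hash)→21680, (C,hash)→26680, (A,merge)→93600, (B,merge)→159280, (C,merge)→234930 …(+5); best=18800 via (A,hash)
  {BCDE}: card=375000; try (E,hash)→15600, (B,hash)→35560, (C,hash)→47100, (E,merge)→91850, (B,merge)→408160, (B,nl_idx)→605160 …(+5); best=15600 via (E,hash)
  {ACDE}: card=625000; try (E,hash)→20280, (A,hash)→37360, (C,hash)→72780, (E,merge)→158530, (A,merge)→409160, (C,merge)→1071030 …(+4); best=20280 via (E,hash)
  {ABCDE}: card=9375000; try (E,hash)→172800, (A,hash)→397800, (B,hash)→650680, (C,hash)→968180, (E,merge)→2871050, (A,merge)→7519600 …(+8); best=172800 via (E,hash)

cost=172800; order=D,B,C,A,E; methods=nl_idx,hash,hash,hash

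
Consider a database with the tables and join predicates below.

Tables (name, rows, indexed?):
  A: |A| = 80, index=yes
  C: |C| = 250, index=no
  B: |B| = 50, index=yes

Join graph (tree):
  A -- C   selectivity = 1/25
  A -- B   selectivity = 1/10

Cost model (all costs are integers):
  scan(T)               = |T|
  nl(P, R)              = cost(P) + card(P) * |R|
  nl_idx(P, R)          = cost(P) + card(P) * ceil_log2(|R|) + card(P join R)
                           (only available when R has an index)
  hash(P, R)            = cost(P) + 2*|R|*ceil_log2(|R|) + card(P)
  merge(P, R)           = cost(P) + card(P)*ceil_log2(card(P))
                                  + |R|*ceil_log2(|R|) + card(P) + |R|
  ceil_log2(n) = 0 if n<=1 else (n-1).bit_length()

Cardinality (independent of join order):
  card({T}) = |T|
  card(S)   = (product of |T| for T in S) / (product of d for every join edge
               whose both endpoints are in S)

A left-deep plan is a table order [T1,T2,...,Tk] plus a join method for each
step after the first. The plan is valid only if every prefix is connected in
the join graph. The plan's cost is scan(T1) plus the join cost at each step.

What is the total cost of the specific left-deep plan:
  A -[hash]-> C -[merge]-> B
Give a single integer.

step 1: scan A: cost=80, card=80
step 2: join C via hash
    card(P join C) = 80*250/(25) = 800
    cost = 80 + 2*250*8 + 80 = 4160
step 3: join B via merge
    card(P join B) = 800*50/(10) = 4000
    cost = 4160 + 800*10 + 50*6 + 800 + 50 = 13310

13310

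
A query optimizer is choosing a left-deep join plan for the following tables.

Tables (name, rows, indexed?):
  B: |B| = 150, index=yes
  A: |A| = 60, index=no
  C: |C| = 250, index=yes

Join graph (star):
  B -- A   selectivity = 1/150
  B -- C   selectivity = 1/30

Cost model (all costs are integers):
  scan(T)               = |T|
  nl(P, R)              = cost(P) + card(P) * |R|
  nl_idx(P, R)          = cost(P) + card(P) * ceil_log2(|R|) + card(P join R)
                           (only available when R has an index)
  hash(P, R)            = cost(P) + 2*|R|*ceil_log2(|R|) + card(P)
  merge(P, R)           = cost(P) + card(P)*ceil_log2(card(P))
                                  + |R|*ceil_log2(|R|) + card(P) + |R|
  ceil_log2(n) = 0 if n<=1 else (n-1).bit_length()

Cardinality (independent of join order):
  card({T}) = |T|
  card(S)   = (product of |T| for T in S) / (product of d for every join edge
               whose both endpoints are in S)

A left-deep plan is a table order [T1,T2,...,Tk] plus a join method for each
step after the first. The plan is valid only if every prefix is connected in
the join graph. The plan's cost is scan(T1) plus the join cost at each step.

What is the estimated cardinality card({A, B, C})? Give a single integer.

Tables in S: A(60), B(150), C(250)
Edges inside S: B-A(d=150), B-C(d=30)
numerator = 60 * 150 * 250 = 2250000
denominator = 150 * 30 = 4500
card(S) = 2250000 / 4500 = 500

500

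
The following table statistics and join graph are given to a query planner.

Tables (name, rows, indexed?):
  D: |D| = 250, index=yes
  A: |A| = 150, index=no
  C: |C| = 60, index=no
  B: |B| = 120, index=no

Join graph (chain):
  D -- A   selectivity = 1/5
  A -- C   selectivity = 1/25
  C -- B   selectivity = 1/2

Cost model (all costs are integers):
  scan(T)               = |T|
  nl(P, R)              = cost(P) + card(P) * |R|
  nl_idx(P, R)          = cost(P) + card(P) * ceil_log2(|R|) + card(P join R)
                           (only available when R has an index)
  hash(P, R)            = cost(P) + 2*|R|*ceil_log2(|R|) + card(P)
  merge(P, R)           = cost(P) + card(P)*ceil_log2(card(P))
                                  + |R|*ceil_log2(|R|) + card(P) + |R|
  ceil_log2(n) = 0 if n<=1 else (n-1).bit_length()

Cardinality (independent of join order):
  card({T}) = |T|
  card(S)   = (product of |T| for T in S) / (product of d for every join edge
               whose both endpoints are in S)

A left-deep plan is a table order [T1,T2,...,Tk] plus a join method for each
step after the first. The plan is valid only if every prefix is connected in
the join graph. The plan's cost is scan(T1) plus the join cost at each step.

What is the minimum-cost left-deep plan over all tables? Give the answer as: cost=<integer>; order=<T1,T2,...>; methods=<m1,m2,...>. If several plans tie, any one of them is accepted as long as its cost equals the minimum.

Selinger DP (subsets sized 1..n):
  {D}: scan cost=250, card=250
  {A}: scan cost=150, card=150
  {C}: scan cost=60, card=60
  {B}: scan cost=120, card=120
  {AD}: card=7500; try (A,hash)→2900, (D,merge)→3750, (A,merge)→3850, (D,hash)→4300, (D,nl_idx)→8850, (D,nl)→37650 …(+1); best=2900 via (A,hash)
  {AC}: card=360; try (C,hash)→1020, (A,merge)→1830, (C,merge)→1920, (A,hash)→2520, (A,nl)→9060, (C,nl)→9150; best=1020 via (C,hash)
  {BC}: card=3600; try (C,hash)→960, (B,merge)→1440, (C,merge)→1500, (B,hash)→1800, (B,nl)→7260, (C,nl)→7320; best=960 via (C,hash)
  {ACD}: card=18000; try (D,hash)→5380, (D,merge)→6870, (C,hash)→11120, (D,nl_idx)→21900, (D,nl)→91020, (C,merge)→108320 …(+1); best=5380 via (D,hash)
  {ABC}: card=21600; try (B,hash)→3060, (B,merge)→5580, (A,hash)→6960, (B,nl)→44220, (A,merge)→49110, (A,nl)→540960; best=3060 via (B,hash)
  {ABCD}: card=1080000; try (B,hash)→25060, (D,hash)→28660, (B,merge)→294340, (D,merge)→350910, (D,nl_idx)→1255860, (B,nl)→2165380 …(+1); best=25060 via (B,hash)

cost=25060; order=A,C,D,B; methods=hash,hash,hash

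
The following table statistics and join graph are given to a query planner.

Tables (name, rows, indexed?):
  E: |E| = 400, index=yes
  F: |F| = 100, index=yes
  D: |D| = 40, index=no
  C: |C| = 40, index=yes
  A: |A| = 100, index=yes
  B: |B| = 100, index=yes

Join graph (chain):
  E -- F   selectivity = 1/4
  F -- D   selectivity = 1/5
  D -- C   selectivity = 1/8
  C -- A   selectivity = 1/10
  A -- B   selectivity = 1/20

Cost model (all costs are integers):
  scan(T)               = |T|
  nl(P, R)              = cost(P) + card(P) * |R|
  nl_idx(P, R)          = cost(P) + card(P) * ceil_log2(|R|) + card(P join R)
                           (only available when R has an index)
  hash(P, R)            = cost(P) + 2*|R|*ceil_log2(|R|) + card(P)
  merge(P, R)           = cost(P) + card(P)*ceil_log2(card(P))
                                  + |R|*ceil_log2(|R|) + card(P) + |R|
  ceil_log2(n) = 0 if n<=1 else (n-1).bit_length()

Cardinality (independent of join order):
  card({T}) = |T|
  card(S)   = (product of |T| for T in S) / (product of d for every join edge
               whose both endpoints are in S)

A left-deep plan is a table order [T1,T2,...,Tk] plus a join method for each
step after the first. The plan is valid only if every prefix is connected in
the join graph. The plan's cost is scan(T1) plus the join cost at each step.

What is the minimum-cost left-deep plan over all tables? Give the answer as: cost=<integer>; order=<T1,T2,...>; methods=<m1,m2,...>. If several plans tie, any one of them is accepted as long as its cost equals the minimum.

Selinger DP (subsets sized 1..n):
  {E}: scan cost=400, card=400
  {F}: scan cost=100, card=100
  {D}: scan cost=40, card=40
  {C}: scan cost=40, card=40
  {A}: scan cost=100, card=100
  {B}: scan cost=100, card=100
  {EF}: card=10000; try (F,hash)→2200, (E,merge)→4900, (F,merge)→5200, (E,hash)→7400, (E,nl_idx)→11000, (F,nl_idx)→13200 …(+2); best=2200 via (F,hash)
  {DF}: card=800; try (D,hash)→680, (F,merge)→1120, (F,nl_idx)→1120, (D,merge)→1180, (F,hash)→1480, (F,nl)→4040 …(+1); best=680 via (D,hash)
  {CD}: card=200; try (C,nl_idx)→480, (D,hash)→560, (C,hash)→560, (D,merge)→600, (C,merge)→600, (D,nl)→1640 …(+1); best=480 via (C,nl_idx)
  {AC}: card=400; try (C,hash)→680, (A,nl_idx)→720, (C,nl_idx)→1100, (A,merge)→1120, (C,merge)→1180, (A,hash)→1480 …(+2); best=680 via (C,hash)
  {AB}: card=500; try (B,nl_idx)→1300, (A,nl_idx)→1300, (B,hash)→1600, (A,hash)→1600, (B,merge)→1700, (A,merge)→1700 …(+2); best=1300 via (B,nl_idx)
  {DEF}: card=80000; try (E,hash)→8680, (D,hash)→12680, (E,merge)→13480, (E,nl_idx)→87880, (D,merge)→152480, (E,nl)→320680 …(+1); best=8680 via (E,hash)
  {CDF}: card=4000; try (C,hash)→1960, (F,hash)→2080, (F,merge)→3080, (F,nl_idx)→5880, (C,nl_idx)→9480, (C,merge)→9760 …(+2); best=1960 via (C,hash)
  {ACD}: card=2000; try (D,hash)→1560, (A,hash)→2080, (A,merge)→3080, (A,nl_idx)→3880, (D,merge)→4960, (D,nl)→16680 …(+1); best=1560 via (D,hash)
  {ABC}: card=2000; try (C,hash)→2280, (B,hash)→2480, (B,merge)→5480, (B,nl_idx)→5480, (C,nl_idx)→6300, (C,merge)→6580 …(+2); best=2280 via (C,hash)
  {CDEF}: card=400000; try (E,hash)→13160, (E,merge)→57960, (C,hash)→89160, (E,nl_idx)→437960, (C,nl_idx)→888680, (C,merge)→1448960 …(+2); best=13160 via (E,hash)
  {ACDF}: card=40000; try (F,hash)→4960, (A,hash)→7360, (F,merge)→26360, (A,merge)→54760, (F,nl_idx)→55560, (A,nl_idx)→69960 …(+2); best=4960 via (F,hash)
  {ABCD}: card=10000; try (D,hash)→4760, (B,hash)→4960, (B,nl_idx)→25560, (B,merge)→26360, (D,merge)→26560, (D,nl)→82280 …(+1); best=4760 via (D,hash)
  {ACDEF}: card=4000000; try (E,hash)→52160, (A,hash)→414560, (E,merge)→688960, (E,nl_idx)→4364960, (A,nl_idx)→6813160, (A,merge)→8013960 …(+2); best=52160 via (E,hash)
  {ABCDF}: card=200000; try (F,hash)→16160, (B,hash)→46360, (F,merge)→155560, (F,nl_idx)→274760, (B,nl_idx)→484960, (B,merge)→685760 …(+2); best=16160 via (F,hash)
  {ABCDEF}: card=20000000; try (E,hash)→223360, (E,merge)→3820160, (B,hash)→4053560, (E,nl_idx)→21816160, (B,nl_idx)→48052160, (E,nl)→80016160 …(+2); best=223360 via (E,hash)

cost=223360; order=A,B,C,D,F,E; methods=nl_idx,hash,hash,hash,hash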